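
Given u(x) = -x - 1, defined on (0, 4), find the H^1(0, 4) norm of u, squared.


||u||_{H^1}^2 = 136/3

The H^1 norm (squared) on an interval (0, L) is
  ||u||_{H^1}^2 = ∫_0^L u(x)^2 dx + ∫_0^L u'(x)^2 dx.
Compute u'(x) = -1.
Then u(x)^2 = x**2 + 2*x + 1 and u'(x)^2 = 1.
Integrate each monomial from 0 to 4 using ∫_0^4 c·x^n dx = c·4^(n+1)/(n+1):
  ∫_0^4 u(x)^2 dx = ∫_0^4 (x^2 + 2*x + 1) dx. Term by term:
    ∫_0^4 x^2 dx = 64/3;  ∫_0^4 2*x dx = 16;  ∫_0^4 1 dx = 4.
  Sum: 64/3 + 16 + 4 = 124/3.
  ∫_0^4 u'(x)^2 dx = ∫_0^4 (1) dx. Term by term:
    ∫_0^4 1 dx = 4.
Adding: ||u||_{H^1}^2 = 124/3 + 4 = 136/3.


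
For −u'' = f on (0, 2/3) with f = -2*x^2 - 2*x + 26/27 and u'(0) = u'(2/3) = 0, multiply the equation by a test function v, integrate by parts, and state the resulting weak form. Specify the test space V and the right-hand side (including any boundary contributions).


V = H^1(0, 2/3) (no boundary constraint on v; u is determined up to an additive constant); weak form: ∫_0^2/3 u'v' dx = ∫_0^2/3 (-2*x^2 - 2*x + 26/27) v dx for all v ∈ V.

Multiply both sides by a test function v and integrate from 0 to 2/3:
  ∫_0^2/3 −u''(x) v(x) dx = ∫_0^2/3 f(x) v(x) dx.
Integrate the LHS by parts once:
  ∫_0^2/3 −u'' v dx = −[u'(x) v(x)]_0^2/3 + ∫_0^2/3 u'(x) v'(x) dx.
Thus ∫_0^2/3 u'(x) v'(x) dx = ∫_0^2/3 f(x) v(x) dx + [u'(x) v(x)]_0^2/3.
Choose V so that boundary terms are either known or forced to vanish.
u has homogeneous Neumann: u'(0) = u'(2/3) = 0. So [u' v]_0^2/3 = 0·v(2/3) − 0·v(0) = 0 for any v; take V = H^1(0, 2/3).
Weak formulation: find u (satisfying any essential BC) such that ∫_0^2/3 u'(x) v'(x) dx = ∫_0^2/3 f v dx for all v ∈ V (homogeneous Neumann, so boundary terms vanish).
Substituting f(x) = -2*x^2 - 2*x + 26/27, the right-hand side is ∫_0^2/3 (-2*x^2 - 2*x + 26/27) v dx.
Compatibility check (pure Neumann): taking v ≡ 1 ∈ V gives 0 = ∫_0^2/3 f dx + (0) − (0), i.e. ∫_0^2/3 f dx must equal u'(0) − u'(2/3) = 0. Indeed ∫_0^2/3 (-2*x^2 - 2*x + 26/27) dx = 0, so the data are compatible. The solution is then unique only up to an additive constant (fix it e.g. by requiring ∫_0^2/3 u dx = 0).


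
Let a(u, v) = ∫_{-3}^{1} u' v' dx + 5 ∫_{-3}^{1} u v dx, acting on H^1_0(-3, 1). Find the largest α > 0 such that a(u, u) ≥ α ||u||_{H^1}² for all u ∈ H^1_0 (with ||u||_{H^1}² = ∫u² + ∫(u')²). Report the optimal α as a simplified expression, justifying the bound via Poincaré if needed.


α = 1

Coercivity of a(·,·) on H^1_0(-3, 1) means a(u, u) ≥ α ||u||_{H^1}² for every u ∈ H^1_0.
The interval has length L = 4, and Poincaré/coercivity depend only on L. Here a(u, u) = ∫(u')² + (5)·∫u².
Here c = 5 ≥ 1, so a(u,u) = ∫(u')² + c∫u² ≥ ∫(u')² + ∫u² = ||u||_{H^1}², i.e. α = 1 works. No larger α is possible: a(u,u) ≥ α||u||_{H^1}² means (1−α)∫(u')² ≥ (α−c)∫u², and for the modes u_n = sin(nπ(x−x₀)/L) (x₀ the left endpoint) one has ∫u_n²/∫(u_n')² = (L/(nπ))² → 0, so a(u_n,u_n)/||u_n||_{H^1}² → 1. Hence the optimal constant is α = 1.
Therefore α = 1.


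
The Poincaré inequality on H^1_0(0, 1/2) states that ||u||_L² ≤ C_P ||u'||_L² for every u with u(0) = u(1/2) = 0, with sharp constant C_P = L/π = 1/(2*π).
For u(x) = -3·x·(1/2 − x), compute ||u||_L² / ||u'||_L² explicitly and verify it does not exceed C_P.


||u||_L² / ||u'||_L² = sqrt(10)/20 < C_P = 1/(2*π).

u(x) = -3·x·(1/2 − x), so u'(x) = 6*x - 3/2.
u(x) = -3·x·(1/2 − x) vanishes at x = 0 and x = 1/2, so u ∈ H^1_0(0, 1/2). Differentiate via the product rule and integrate the resulting polynomials term by term.
  ∫_0^1/2 u² dx = ∫_0^1/2 (9*x^4 - 9*x^3 + 9*x^2/4) dx. Term by term:
    ∫_0^1/2 9*x^4 dx = 9/160;  ∫_0^1/2 -9*x^3 dx = -9/64;  ∫_0^1/2 9*x^2/4 dx = 3/32.
  Sum: 9/160 − 9/64 + 3/32 = 3/320.
  ∫_0^1/2 (u')² dx = ∫_0^1/2 (36*x^2 - 18*x + 9/4) dx. Term by term:
    ∫_0^1/2 36*x^2 dx = 3/2;  ∫_0^1/2 -18*x dx = -9/4;  ∫_0^1/2 9/4 dx = 9/8.
  Sum: 3/2 − 9/4 + 9/8 = 3/8.
∫_0^1/2 u² dx = 3/320, so ||u||_L² = sqrt(15)/40.
∫_0^1/2 (u')² dx = 3/8, so ||u'||_L² = sqrt(6)/4.
Ratio ||u||_L² / ||u'||_L² = sqrt(10)/20.
Sharp Poincaré constant on H^1_0(0, 1/2) is C_P = L/π = 1/(2*π), achieved by sin(2*π·x).
A polynomial bump cannot attain the sharp Poincaré constant (only the first sine eigenfunction does), so the ratio is strictly less than C_P, consistent with ||u||_L² ≤ C_P ||u'||_L².


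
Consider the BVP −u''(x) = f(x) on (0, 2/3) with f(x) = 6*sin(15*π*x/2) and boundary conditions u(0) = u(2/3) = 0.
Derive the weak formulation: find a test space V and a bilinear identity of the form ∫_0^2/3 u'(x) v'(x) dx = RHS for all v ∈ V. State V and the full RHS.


V = H^1_0(0, 2/3) (so v(0) = v(2/3) = 0); weak form: ∫_0^2/3 u'v' dx = ∫_0^2/3 (6*sin(15*π*x/2)) v dx for all v ∈ V.

Multiply both sides by a test function v and integrate from 0 to 2/3:
  ∫_0^2/3 −u''(x) v(x) dx = ∫_0^2/3 f(x) v(x) dx.
Integrate the LHS by parts once:
  ∫_0^2/3 −u'' v dx = −[u'(x) v(x)]_0^2/3 + ∫_0^2/3 u'(x) v'(x) dx.
Thus ∫_0^2/3 u'(x) v'(x) dx = ∫_0^2/3 f(x) v(x) dx + [u'(x) v(x)]_0^2/3.
Choose V so that boundary terms are either known or forced to vanish.
u is Dirichlet: u(0) = u(2/3) = 0. Let V = H^1_0(0, 2/3); then v(0) = v(2/3) = 0, and [u' v]_0^2/3 = 0.
Weak formulation: find u (satisfying any essential BC) such that ∫_0^2/3 u'(x) v'(x) dx = ∫_0^2/3 f v dx for all v ∈ V.
Substituting f(x) = 6*sin(15*π*x/2), the right-hand side is ∫_0^2/3 (6*sin(15*π*x/2)) v dx.


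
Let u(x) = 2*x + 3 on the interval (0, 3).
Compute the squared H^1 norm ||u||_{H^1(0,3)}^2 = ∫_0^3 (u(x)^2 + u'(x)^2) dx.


||u||_{H^1}^2 = 129

The H^1 norm (squared) on an interval (0, L) is
  ||u||_{H^1}^2 = ∫_0^L u(x)^2 dx + ∫_0^L u'(x)^2 dx.
Compute u'(x) = 2.
Then u(x)^2 = 4*x**2 + 12*x + 9 and u'(x)^2 = 4.
Integrate each monomial from 0 to 3 using ∫_0^3 c·x^n dx = c·3^(n+1)/(n+1):
  ∫_0^3 u(x)^2 dx = ∫_0^3 (4*x^2 + 12*x + 9) dx. Term by term:
    ∫_0^3 4*x^2 dx = 36;  ∫_0^3 12*x dx = 54;  ∫_0^3 9 dx = 27.
  Sum: 36 + 54 + 27 = 117.
  ∫_0^3 u'(x)^2 dx = ∫_0^3 (4) dx. Term by term:
    ∫_0^3 4 dx = 12.
Adding: ||u||_{H^1}^2 = 117 + 12 = 129.


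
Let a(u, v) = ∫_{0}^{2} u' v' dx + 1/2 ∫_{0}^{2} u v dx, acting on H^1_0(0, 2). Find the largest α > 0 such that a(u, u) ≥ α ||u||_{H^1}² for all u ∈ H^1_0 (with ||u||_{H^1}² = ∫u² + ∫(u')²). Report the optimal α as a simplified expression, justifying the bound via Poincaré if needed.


α = (2 + π^2)/(4 + π^2)

Coercivity of a(·,·) on H^1_0(0, 2) means a(u, u) ≥ α ||u||_{H^1}² for every u ∈ H^1_0.
The interval has length L = 2, and Poincaré/coercivity depend only on L. Here a(u, u) = ∫(u')² + (1/2)·∫u².
Here 0 < c = 1/2 < 1. The condition a(u,u) ≥ α||u||_{H^1}² reads (1−α)∫(u')² ≥ (α−c)∫u². Any admissible α is ≤ 1 (rapidly oscillating u have ∫u²/∫(u')² → 0), and α = 1 would force 0 ≥ (1−c)∫u², impossible since c < 1; so 1−α > 0. By the sharp Poincaré inequality on H^1_0 of an interval of length L, ∫(u')² ≥ (π/L)²∫u² with equality for the first sine mode sin(π(x−x₀)/L) (x₀ the left endpoint), so the inequality holds for all u iff (1−α)(π/L)² ≥ α − c, i.e. α ≤ ((π/L)² + c)/((π/L)² + 1) = (1 + c(L/π)²)/(1 + (L/π)²). With (π/L)² = π^2/4 and c = 1/2, the largest admissible constant is α = ((π/L)² + c)/((π/L)² + 1).
Simplifying, α = (2 + π^2)/(4 + π^2).


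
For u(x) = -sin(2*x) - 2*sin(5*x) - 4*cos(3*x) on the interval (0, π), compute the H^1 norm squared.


||u||_{H^1(0,π)}^2 = -64 + 269*π/2

u'(x) = 12*sin(3*x) - 2*cos(2*x) - 10*cos(5*x).
Expand u² and (u')² and integrate term by term on (0, π), using: for integers n ≥ 1, ∫_0^π sin²(nx) dx = ∫_0^π cos²(nx) dx = π/2; for n ≠ n', ∫_0^π sin(nx)sin(n'x) dx = ∫_0^π cos(nx)cos(n'x) dx = 0; and by product-to-sum, ∫_0^π sin(nx)cos(n'x) dx = ½∫_0^π [sin((n+n')x) + sin((n−n')x)] dx, which is 0 when n+n' is even and 2n/(n²−n'²) when n+n' is odd (it need not vanish on (0, π)).
  u² squared terms: (-1)²·∫sin(2x)² dx = 1·π/2 = π/2;  (-4)²·∫cos(3x)² dx = 16·π/2 = 8*π;  (-2)²·∫sin(5x)² dx = 4·π/2 = 2*π.
  u² cross terms: 2·(-1)·(-4)·∫sin(2x)·cos(3x) dx = 8·(-4/5) = -32/5;  2·(-1)·(-2)·∫sin(2x)·sin(5x) dx = 4·(0) = 0;  2·(-4)·(-2)·∫cos(3x)·sin(5x) dx = 16·(0) = 0.
  So ∫_0^π u² dx = π/2 + 8*π + 2*π − 32/5 + 0 + 0 = -32/5 + 21*π/2.
  (u')² squared terms: (-10)²·∫cos(5x)² dx = 100·π/2 = 50*π;  (-2)²·∫cos(2x)² dx = 4·π/2 = 2*π;  (12)²·∫sin(3x)² dx = 144·π/2 = 72*π.
  (u')² cross terms: 2·(-10)·(-2)·∫cos(5x)·cos(2x) dx = 40·(0) = 0;  2·(-10)·(12)·∫cos(5x)·sin(3x) dx = -240·(0) = 0;  2·(-2)·(12)·∫cos(2x)·sin(3x) dx = -48·(6/5) = -288/5.
  So ∫_0^π (u')² dx = 50*π + 2*π + 72*π + 0 + 0 − 288/5 = -288/5 + 124*π.
||u||_{H^1}^2 = (-32/5 + 21*π/2) + (-288/5 + 124*π) = -64 + 269*π/2.


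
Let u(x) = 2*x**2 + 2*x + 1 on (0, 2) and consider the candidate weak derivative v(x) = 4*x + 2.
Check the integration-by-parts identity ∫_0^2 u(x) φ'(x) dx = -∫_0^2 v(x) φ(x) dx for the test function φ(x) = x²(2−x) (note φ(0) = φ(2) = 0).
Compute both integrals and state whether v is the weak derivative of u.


LHS = -136/15, RHS = -136/15. Yes, v = u' weakly.

u(x) = 2*x**2 + 2*x + 1, classical derivative u'(x) = 4*x + 2.
φ(x) = x²(2−x), so φ'(x) = x*(4 - 3*x).
Note φ(0) = φ(2) = 0, so the boundary term u·φ vanishes.
LHS = ∫_0^2 u(x) φ'(x) dx = ∫_0^2 (-6*x^4 + 2*x^3 + 5*x^2 + 4*x) dx. Term by term:
  ∫_0^2 -6*x^4 dx = -192/5;  ∫_0^2 2*x^3 dx = 8;  ∫_0^2 5*x^2 dx = 40/3;
  ∫_0^2 4*x dx = 8.
Sum: -192/5 + 8 + 40/3 + 8 = -136/15.
So LHS = -136/15.
∫_0^2 v(x) φ(x) dx = ∫_0^2 (-4*x^4 + 6*x^3 + 4*x^2) dx. Term by term:
  ∫_0^2 -4*x^4 dx = -128/5;  ∫_0^2 6*x^3 dx = 24;  ∫_0^2 4*x^2 dx = 32/3.
Sum: -128/5 + 24 + 32/3 = 136/15.
So RHS = -∫_0^2 v(x) φ(x) dx = -136/15.
LHS = RHS, so the identity holds for this test φ.
Moreover u is smooth here and v(x) = u'(x) = 4*x + 2 pointwise, so the identity holds for every test function. Hence v is the weak derivative of u.


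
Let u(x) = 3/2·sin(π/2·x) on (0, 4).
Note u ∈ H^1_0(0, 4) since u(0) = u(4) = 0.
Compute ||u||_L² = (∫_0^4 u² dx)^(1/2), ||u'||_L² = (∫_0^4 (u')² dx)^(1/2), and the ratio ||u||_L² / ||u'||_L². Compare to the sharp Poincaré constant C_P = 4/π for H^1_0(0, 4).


||u||_L² / ||u'||_L² = 2/π < C_P = 4/π.

u(x) = 3/2·sin(π/2·x), so u'(x) = 3*π*cos(π*x/2)/4.
Writing u(x) = A·sin(kπx/L) with A = 3/2 and k = 2, use ∫_0^L sin²(kπx/L) dx = L/2 and ∫_0^L cos²(kπx/L) dx = L/2.
u² = 9/4·sin²(π/2·x) and (u')² = 9*π^2/16·cos²(π/2·x), and each of sin², cos² integrates to L/2 = 2 over (0, 4).
∫_0^4 u² dx = 9/2, so ||u||_L² = 3*sqrt(2)/2.
∫_0^4 (u')² dx = 9*π^2/8, so ||u'||_L² = 3*sqrt(2)*π/4.
Ratio ||u||_L² / ||u'||_L² = 2/π.
Sharp Poincaré constant on H^1_0(0, 4) is C_P = L/π = 4/π, achieved by sin(π/4·x).
This is the k = 2 harmonic; the ratio L/(kπ) is strictly less than C_P = L/π, consistent with the sharp inequality ||u||_L² ≤ C_P ||u'||_L².


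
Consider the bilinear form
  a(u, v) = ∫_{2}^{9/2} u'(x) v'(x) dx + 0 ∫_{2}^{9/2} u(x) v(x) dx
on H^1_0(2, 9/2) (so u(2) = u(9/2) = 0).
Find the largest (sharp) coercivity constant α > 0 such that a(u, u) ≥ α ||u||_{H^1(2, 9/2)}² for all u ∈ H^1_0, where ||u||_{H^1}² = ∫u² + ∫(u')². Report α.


α = 4*π^2/(25 + 4*π^2)

Coercivity of a(·,·) on H^1_0(2, 9/2) means a(u, u) ≥ α ||u||_{H^1}² for every u ∈ H^1_0.
The interval has length L = 5/2, and Poincaré/coercivity depend only on L. Here a(u, u) = ∫(u')² + (0)·∫u².
Here c = 0, so a(u,u) = ∫(u')² alone. The condition a(u,u) ≥ α||u||_{H^1}² reads (1−α)∫(u')² ≥ (α−c)∫u². Any admissible α is ≤ 1 (rapidly oscillating u have ∫u²/∫(u')² → 0), and α = 1 would force 0 ≥ (1−c)∫u², impossible since c < 1; so 1−α > 0. By the sharp Poincaré inequality on H^1_0 of an interval of length L, ∫(u')² ≥ (π/L)²∫u² with equality for the first sine mode sin(π(x−x₀)/L) (x₀ the left endpoint), so the inequality holds for all u iff (1−α)(π/L)² ≥ α − c, i.e. α ≤ ((π/L)² + c)/((π/L)² + 1) = (1 + c(L/π)²)/(1 + (L/π)²). (Direct route, valid since c ≤ 0: Poincaré gives c∫u² ≥ c(L/π)²∫(u')², so a(u,u) ≥ (1 + c(L/π)²)∫(u')², while ||u||_{H^1}² ≤ (1 + (L/π)²)∫(u')²; dividing yields the same α.) With (π/L)² = 4*π^2/25 and c = 0, the largest admissible constant is α = ((π/L)² + c)/((π/L)² + 1).
Simplifying, α = 4*π^2/(25 + 4*π^2).


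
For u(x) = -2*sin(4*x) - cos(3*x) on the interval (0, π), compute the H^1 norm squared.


||u||_{H^1(0,π)}^2 = 320/7 + 39*π

u'(x) = 3*sin(3*x) - 8*cos(4*x).
Expand u² and (u')² and integrate term by term on (0, π), using: for integers n ≥ 1, ∫_0^π sin²(nx) dx = ∫_0^π cos²(nx) dx = π/2; for n ≠ n', ∫_0^π sin(nx)sin(n'x) dx = ∫_0^π cos(nx)cos(n'x) dx = 0; and by product-to-sum, ∫_0^π sin(nx)cos(n'x) dx = ½∫_0^π [sin((n+n')x) + sin((n−n')x)] dx, which is 0 when n+n' is even and 2n/(n²−n'²) when n+n' is odd (it need not vanish on (0, π)).
  u² squared terms: (-1)²·∫cos(3x)² dx = 1·π/2 = π/2;  (-2)²·∫sin(4x)² dx = 4·π/2 = 2*π.
  u² cross terms: 2·(-1)·(-2)·∫cos(3x)·sin(4x) dx = 4·(8/7) = 32/7.
  So ∫_0^π u² dx = π/2 + 2*π + 32/7 = 32/7 + 5*π/2.
  (u')² squared terms: (-8)²·∫cos(4x)² dx = 64·π/2 = 32*π;  (3)²·∫sin(3x)² dx = 9·π/2 = 9*π/2.
  (u')² cross terms: 2·(-8)·(3)·∫cos(4x)·sin(3x) dx = -48·(-6/7) = 288/7.
  So ∫_0^π (u')² dx = 32*π + 9*π/2 + 288/7 = 288/7 + 73*π/2.
||u||_{H^1}^2 = (32/7 + 5*π/2) + (288/7 + 73*π/2) = 320/7 + 39*π.


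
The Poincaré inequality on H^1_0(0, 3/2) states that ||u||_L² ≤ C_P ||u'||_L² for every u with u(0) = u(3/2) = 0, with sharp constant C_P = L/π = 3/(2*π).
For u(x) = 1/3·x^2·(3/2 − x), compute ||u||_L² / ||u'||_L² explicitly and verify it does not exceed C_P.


||u||_L² / ||u'||_L² = 3*sqrt(14)/28 < C_P = 3/(2*π).

u(x) = 1/3·x^2·(3/2 − x), so u'(x) = x*(1 - x).
u(x) = 1/3·x^2·(3/2 − x) vanishes at x = 0 and x = 3/2, so u ∈ H^1_0(0, 3/2). Differentiate via the product rule and integrate the resulting polynomials term by term.
  ∫_0^3/2 u² dx = ∫_0^3/2 (x^6/9 - x^5/3 + x^4/4) dx. Term by term:
    ∫_0^3/2 x^6/9 dx = 243/896;  ∫_0^3/2 -x^5/3 dx = -81/128;  ∫_0^3/2 x^4/4 dx = 243/640.
  Sum: 243/896 − 81/128 + 243/640 = 81/4480.
  ∫_0^3/2 (u')² dx = ∫_0^3/2 (x^4 - 2*x^3 + x^2) dx. Term by term:
    ∫_0^3/2 x^4 dx = 243/160;  ∫_0^3/2 -2*x^3 dx = -81/32;  ∫_0^3/2 x^2 dx = 9/8.
  Sum: 243/160 − 81/32 + 9/8 = 9/80.
∫_0^3/2 u² dx = 81/4480, so ||u||_L² = 9*sqrt(70)/560.
∫_0^3/2 (u')² dx = 9/80, so ||u'||_L² = 3*sqrt(5)/20.
Ratio ||u||_L² / ||u'||_L² = 3*sqrt(14)/28.
Sharp Poincaré constant on H^1_0(0, 3/2) is C_P = L/π = 3/(2*π), achieved by sin(2*π/3·x).
A polynomial bump cannot attain the sharp Poincaré constant (only the first sine eigenfunction does), so the ratio is strictly less than C_P, consistent with ||u||_L² ≤ C_P ||u'||_L².


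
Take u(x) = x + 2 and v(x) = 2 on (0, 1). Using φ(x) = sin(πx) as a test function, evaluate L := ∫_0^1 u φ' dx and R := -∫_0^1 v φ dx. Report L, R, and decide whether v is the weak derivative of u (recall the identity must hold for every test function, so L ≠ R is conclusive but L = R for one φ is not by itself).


LHS = -2/π, RHS = -4/π. No, v is not the weak derivative of u.

u(x) = x + 2, classical derivative u'(x) = 1.
φ(x) = sin(πx), so φ'(x) = π*cos(π*x).
Note φ(0) = φ(1) = 0, so the boundary term u·φ vanishes.
LHS = ∫_0^1 u(x) φ'(x) dx = ∫_0^1 (π*x*cos(π*x) + 2*π*cos(π*x)) dx. Term by term:
  ∫_0^1 2*π*cos(π*x) dx = 0;  ∫_0^1 π*x*cos(π*x) dx = -2/π.
Sum: 0 − 2/π = -2/π.
So LHS = -2/π.
∫_0^1 v(x) φ(x) dx = ∫_0^1 (2*sin(π*x)) dx. Term by term:
  ∫_0^1 2*sin(π*x) dx = 4/π.
So RHS = -∫_0^1 v(x) φ(x) dx = -4/π.
LHS − RHS = 2/π ≠ 0, so the identity fails.
(For a valid weak derivative the identity must hold for EVERY test function, in particular this one. The failure shows v is NOT the weak derivative of u.)
Correct weak derivative would be u'(x) = 1.


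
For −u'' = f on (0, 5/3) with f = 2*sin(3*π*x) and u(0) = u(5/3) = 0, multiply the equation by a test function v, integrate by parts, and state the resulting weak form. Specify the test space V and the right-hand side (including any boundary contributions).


V = H^1_0(0, 5/3) (so v(0) = v(5/3) = 0); weak form: ∫_0^5/3 u'v' dx = ∫_0^5/3 (2*sin(3*π*x)) v dx for all v ∈ V.

Multiply both sides by a test function v and integrate from 0 to 5/3:
  ∫_0^5/3 −u''(x) v(x) dx = ∫_0^5/3 f(x) v(x) dx.
Integrate the LHS by parts once:
  ∫_0^5/3 −u'' v dx = −[u'(x) v(x)]_0^5/3 + ∫_0^5/3 u'(x) v'(x) dx.
Thus ∫_0^5/3 u'(x) v'(x) dx = ∫_0^5/3 f(x) v(x) dx + [u'(x) v(x)]_0^5/3.
Choose V so that boundary terms are either known or forced to vanish.
u is Dirichlet: u(0) = u(5/3) = 0. Let V = H^1_0(0, 5/3); then v(0) = v(5/3) = 0, and [u' v]_0^5/3 = 0.
Weak formulation: find u (satisfying any essential BC) such that ∫_0^5/3 u'(x) v'(x) dx = ∫_0^5/3 f v dx for all v ∈ V.
Substituting f(x) = 2*sin(3*π*x), the right-hand side is ∫_0^5/3 (2*sin(3*π*x)) v dx.


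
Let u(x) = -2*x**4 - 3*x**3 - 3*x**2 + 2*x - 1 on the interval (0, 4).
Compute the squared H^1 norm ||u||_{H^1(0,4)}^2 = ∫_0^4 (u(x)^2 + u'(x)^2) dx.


||u||_{H^1}^2 = 176348156/315

The H^1 norm (squared) on an interval (0, L) is
  ||u||_{H^1}^2 = ∫_0^L u(x)^2 dx + ∫_0^L u'(x)^2 dx.
Compute u'(x) = -8*x**3 - 9*x**2 - 6*x + 2.
Then u(x)^2 = 4*x**8 + 12*x**7 + 21*x**6 + 10*x**5 + x**4 - 6*x**3 + 10*x**2 - 4*x + 1 and u'(x)^2 = 64*x**6 + 144*x**5 + 177*x**4 + 76*x**3 - 24*x + 4.
Integrate each monomial from 0 to 4 using ∫_0^4 c·x^n dx = c·4^(n+1)/(n+1):
  ∫_0^4 u(x)^2 dx = ∫_0^4 (4*x^8 + 12*x^7 + 21*x^6 + 10*x^5 + x^4 - 6*x^3 + 10*x^2 - 4*x + 1) dx. Term by term:
    ∫_0^4 4*x^8 dx = 1048576/9;  ∫_0^4 12*x^7 dx = 98304;  ∫_0^4 21*x^6 dx = 49152;
    ∫_0^4 10*x^5 dx = 20480/3;  ∫_0^4 x^4 dx = 1024/5;  ∫_0^4 -6*x^3 dx = -384;
    ∫_0^4 10*x^2 dx = 640/3;  ∫_0^4 -4*x dx = -32;  ∫_0^4 1 dx = 4.
  Sum: 1048576/9 + 98304 + 49152 + 20480/3 + 1024/5 − 384 + 640/3 − 32 + 4 = 12185876/45.
  ∫_0^4 u'(x)^2 dx = ∫_0^4 (64*x^6 + 144*x^5 + 177*x^4 + 76*x^3 - 24*x + 4) dx. Term by term:
    ∫_0^4 64*x^6 dx = 1048576/7;  ∫_0^4 144*x^5 dx = 98304;  ∫_0^4 177*x^4 dx = 181248/5;
    ∫_0^4 76*x^3 dx = 4864;  ∫_0^4 -24*x dx = -192;  ∫_0^4 4 dx = 16.
  Sum: 1048576/7 + 98304 + 181248/5 + 4864 − 192 + 16 = 10116336/35.
Adding: ||u||_{H^1}^2 = 12185876/45 + 10116336/35 = 176348156/315.


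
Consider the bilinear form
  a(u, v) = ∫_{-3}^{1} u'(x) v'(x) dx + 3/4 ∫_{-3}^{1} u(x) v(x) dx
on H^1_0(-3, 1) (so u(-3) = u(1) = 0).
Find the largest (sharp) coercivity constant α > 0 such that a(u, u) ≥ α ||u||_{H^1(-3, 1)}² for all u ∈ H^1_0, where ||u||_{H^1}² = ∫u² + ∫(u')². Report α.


α = (π^2 + 12)/(π^2 + 16)

Coercivity of a(·,·) on H^1_0(-3, 1) means a(u, u) ≥ α ||u||_{H^1}² for every u ∈ H^1_0.
The interval has length L = 4, and Poincaré/coercivity depend only on L. Here a(u, u) = ∫(u')² + (3/4)·∫u².
Here 0 < c = 3/4 < 1. The condition a(u,u) ≥ α||u||_{H^1}² reads (1−α)∫(u')² ≥ (α−c)∫u². Any admissible α is ≤ 1 (rapidly oscillating u have ∫u²/∫(u')² → 0), and α = 1 would force 0 ≥ (1−c)∫u², impossible since c < 1; so 1−α > 0. By the sharp Poincaré inequality on H^1_0 of an interval of length L, ∫(u')² ≥ (π/L)²∫u² with equality for the first sine mode sin(π(x−x₀)/L) (x₀ the left endpoint), so the inequality holds for all u iff (1−α)(π/L)² ≥ α − c, i.e. α ≤ ((π/L)² + c)/((π/L)² + 1) = (1 + c(L/π)²)/(1 + (L/π)²). With (π/L)² = π^2/16 and c = 3/4, the largest admissible constant is α = ((π/L)² + c)/((π/L)² + 1).
Simplifying, α = (π^2 + 12)/(π^2 + 16).


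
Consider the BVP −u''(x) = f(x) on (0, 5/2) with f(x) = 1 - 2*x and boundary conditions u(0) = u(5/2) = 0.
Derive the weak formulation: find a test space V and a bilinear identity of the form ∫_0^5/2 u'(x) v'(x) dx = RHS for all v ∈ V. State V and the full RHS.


V = H^1_0(0, 5/2) (so v(0) = v(5/2) = 0); weak form: ∫_0^5/2 u'v' dx = ∫_0^5/2 (1 - 2*x) v dx for all v ∈ V.

Multiply both sides by a test function v and integrate from 0 to 5/2:
  ∫_0^5/2 −u''(x) v(x) dx = ∫_0^5/2 f(x) v(x) dx.
Integrate the LHS by parts once:
  ∫_0^5/2 −u'' v dx = −[u'(x) v(x)]_0^5/2 + ∫_0^5/2 u'(x) v'(x) dx.
Thus ∫_0^5/2 u'(x) v'(x) dx = ∫_0^5/2 f(x) v(x) dx + [u'(x) v(x)]_0^5/2.
Choose V so that boundary terms are either known or forced to vanish.
u is Dirichlet: u(0) = u(5/2) = 0. Let V = H^1_0(0, 5/2); then v(0) = v(5/2) = 0, and [u' v]_0^5/2 = 0.
Weak formulation: find u (satisfying any essential BC) such that ∫_0^5/2 u'(x) v'(x) dx = ∫_0^5/2 f v dx for all v ∈ V.
Substituting f(x) = 1 - 2*x, the right-hand side is ∫_0^5/2 (1 - 2*x) v dx.


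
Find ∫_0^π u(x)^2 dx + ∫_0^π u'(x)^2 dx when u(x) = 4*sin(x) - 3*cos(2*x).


||u||_{H^1(0,π)}^2 = 80 + 77*π/2

u'(x) = 6*sin(2*x) + 4*cos(x).
Expand u² and (u')² and integrate term by term on (0, π), using: for integers n ≥ 1, ∫_0^π sin²(nx) dx = ∫_0^π cos²(nx) dx = π/2; for n ≠ n', ∫_0^π sin(nx)sin(n'x) dx = ∫_0^π cos(nx)cos(n'x) dx = 0; and by product-to-sum, ∫_0^π sin(nx)cos(n'x) dx = ½∫_0^π [sin((n+n')x) + sin((n−n')x)] dx, which is 0 when n+n' is even and 2n/(n²−n'²) when n+n' is odd (it need not vanish on (0, π)).
  u² squared terms: (-3)²·∫cos(2x)² dx = 9·π/2 = 9*π/2;  (4)²·∫sin(x)² dx = 16·π/2 = 8*π.
  u² cross terms: 2·(-3)·(4)·∫cos(2x)·sin(x) dx = -24·(-2/3) = 16.
  So ∫_0^π u² dx = 9*π/2 + 8*π + 16 = 16 + 25*π/2.
  (u')² squared terms: (4)²·∫cos(x)² dx = 16·π/2 = 8*π;  (6)²·∫sin(2x)² dx = 36·π/2 = 18*π.
  (u')² cross terms: 2·(4)·(6)·∫cos(x)·sin(2x) dx = 48·(4/3) = 64.
  So ∫_0^π (u')² dx = 8*π + 18*π + 64 = 64 + 26*π.
||u||_{H^1}^2 = (16 + 25*π/2) + (64 + 26*π) = 80 + 77*π/2.


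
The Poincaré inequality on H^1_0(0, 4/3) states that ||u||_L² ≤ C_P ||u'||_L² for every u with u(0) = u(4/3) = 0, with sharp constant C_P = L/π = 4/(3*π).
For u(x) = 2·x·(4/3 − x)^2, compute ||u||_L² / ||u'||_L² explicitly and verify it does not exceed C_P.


||u||_L² / ||u'||_L² = 2*sqrt(14)/21 < C_P = 4/(3*π).

u(x) = 2·x·(4/3 − x)^2, so u'(x) = 6*x^2 - 32*x/3 + 32/9.
u(x) = 2·x·(4/3 − x)^2 vanishes at x = 0 and x = 4/3, so u ∈ H^1_0(0, 4/3). Differentiate via the product rule and integrate the resulting polynomials term by term.
  ∫_0^4/3 u² dx = ∫_0^4/3 (4*x^6 - 64*x^5/3 + 128*x^4/3 - 1024*x^3/27 + 1024*x^2/81) dx. Term by term:
    ∫_0^4/3 4*x^6 dx = 65536/15309;  ∫_0^4/3 -64*x^5/3 dx = -131072/6561;  ∫_0^4/3 128*x^4/3 dx = 131072/3645;
    ∫_0^4/3 -1024*x^3/27 dx = -65536/2187;  ∫_0^4/3 1024*x^2/81 dx = 65536/6561.
  Sum: 65536/15309 − 131072/6561 + 131072/3645 − 65536/2187 + 65536/6561 = 65536/229635.
  ∫_0^4/3 (u')² dx = ∫_0^4/3 (36*x^4 - 128*x^3 + 1408*x^2/9 - 2048*x/27 + 1024/81) dx. Term by term:
    ∫_0^4/3 36*x^4 dx = 4096/135;  ∫_0^4/3 -128*x^3 dx = -8192/81;  ∫_0^4/3 1408*x^2/9 dx = 90112/729;
    ∫_0^4/3 -2048*x/27 dx = -16384/243;  ∫_0^4/3 1024/81 dx = 4096/243.
  Sum: 4096/135 − 8192/81 + 90112/729 − 16384/243 + 4096/243 = 8192/3645.
∫_0^4/3 u² dx = 65536/229635, so ||u||_L² = 256*sqrt(35)/2835.
∫_0^4/3 (u')² dx = 8192/3645, so ||u'||_L² = 64*sqrt(10)/135.
Ratio ||u||_L² / ||u'||_L² = 2*sqrt(14)/21.
Sharp Poincaré constant on H^1_0(0, 4/3) is C_P = L/π = 4/(3*π), achieved by sin(3*π/4·x).
A polynomial bump cannot attain the sharp Poincaré constant (only the first sine eigenfunction does), so the ratio is strictly less than C_P, consistent with ||u||_L² ≤ C_P ||u'||_L².


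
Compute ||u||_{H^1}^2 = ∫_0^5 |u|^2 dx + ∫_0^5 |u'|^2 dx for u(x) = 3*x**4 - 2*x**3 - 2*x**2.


||u||_{H^1}^2 = 35056625/14

The H^1 norm (squared) on an interval (0, L) is
  ||u||_{H^1}^2 = ∫_0^L u(x)^2 dx + ∫_0^L u'(x)^2 dx.
Compute u'(x) = 12*x**3 - 6*x**2 - 4*x.
Then u(x)^2 = 9*x**8 - 12*x**7 - 8*x**6 + 8*x**5 + 4*x**4 and u'(x)^2 = 144*x**6 - 144*x**5 - 60*x**4 + 48*x**3 + 16*x**2.
Integrate each monomial from 0 to 5 using ∫_0^5 c·x^n dx = c·5^(n+1)/(n+1):
  ∫_0^5 u(x)^2 dx = ∫_0^5 (9*x^8 - 12*x^7 - 8*x^6 + 8*x^5 + 4*x^4) dx. Term by term:
    ∫_0^5 9*x^8 dx = 1953125;  ∫_0^5 -12*x^7 dx = -1171875/2;  ∫_0^5 -8*x^6 dx = -625000/7;
    ∫_0^5 8*x^5 dx = 62500/3;  ∫_0^5 4*x^4 dx = 2500.
  Sum: 1953125 − 1171875/2 − 625000/7 + 62500/3 + 2500 = 54651875/42.
  ∫_0^5 u'(x)^2 dx = ∫_0^5 (144*x^6 - 144*x^5 - 60*x^4 + 48*x^3 + 16*x^2) dx. Term by term:
    ∫_0^5 144*x^6 dx = 11250000/7;  ∫_0^5 -144*x^5 dx = -375000;  ∫_0^5 -60*x^4 dx = -37500;
    ∫_0^5 48*x^3 dx = 7500;  ∫_0^5 16*x^2 dx = 2000/3.
  Sum: 11250000/7 − 375000 − 37500 + 7500 + 2000/3 = 25259000/21.
Adding: ||u||_{H^1}^2 = 54651875/42 + 25259000/21 = 35056625/14.


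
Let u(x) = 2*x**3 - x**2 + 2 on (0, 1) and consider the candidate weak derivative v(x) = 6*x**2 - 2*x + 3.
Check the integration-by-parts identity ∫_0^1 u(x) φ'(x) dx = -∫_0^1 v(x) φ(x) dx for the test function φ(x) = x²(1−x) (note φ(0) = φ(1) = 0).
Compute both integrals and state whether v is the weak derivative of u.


LHS = -1/10, RHS = -7/20. No, v is not the weak derivative of u.

u(x) = 2*x**3 - x**2 + 2, classical derivative u'(x) = 6*x**2 - 2*x.
φ(x) = x²(1−x), so φ'(x) = x*(2 - 3*x).
Note φ(0) = φ(1) = 0, so the boundary term u·φ vanishes.
LHS = ∫_0^1 u(x) φ'(x) dx = ∫_0^1 (-6*x^5 + 7*x^4 - 2*x^3 - 6*x^2 + 4*x) dx. Term by term:
  ∫_0^1 -6*x^5 dx = -1;  ∫_0^1 7*x^4 dx = 7/5;  ∫_0^1 -2*x^3 dx = -1/2;
  ∫_0^1 -6*x^2 dx = -2;  ∫_0^1 4*x dx = 2.
Sum: -1 + 7/5 − 1/2 − 2 + 2 = -1/10.
So LHS = -1/10.
∫_0^1 v(x) φ(x) dx = ∫_0^1 (-6*x^5 + 8*x^4 - 5*x^3 + 3*x^2) dx. Term by term:
  ∫_0^1 -6*x^5 dx = -1;  ∫_0^1 8*x^4 dx = 8/5;  ∫_0^1 -5*x^3 dx = -5/4;
  ∫_0^1 3*x^2 dx = 1.
Sum: -1 + 8/5 − 5/4 + 1 = 7/20.
So RHS = -∫_0^1 v(x) φ(x) dx = -7/20.
LHS − RHS = 1/4 ≠ 0, so the identity fails.
(For a valid weak derivative the identity must hold for EVERY test function, in particular this one. The failure shows v is NOT the weak derivative of u.)
Correct weak derivative would be u'(x) = 6*x**2 - 2*x.


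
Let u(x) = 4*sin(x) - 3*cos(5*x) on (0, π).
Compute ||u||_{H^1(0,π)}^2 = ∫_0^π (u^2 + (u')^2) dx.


||u||_{H^1(0,π)}^2 = 133*π

u'(x) = 15*sin(5*x) + 4*cos(x).
Expand u² and (u')² and integrate term by term on (0, π), using: for integers n ≥ 1, ∫_0^π sin²(nx) dx = ∫_0^π cos²(nx) dx = π/2; for n ≠ n', ∫_0^π sin(nx)sin(n'x) dx = ∫_0^π cos(nx)cos(n'x) dx = 0; and by product-to-sum, ∫_0^π sin(nx)cos(n'x) dx = ½∫_0^π [sin((n+n')x) + sin((n−n')x)] dx, which is 0 when n+n' is even and 2n/(n²−n'²) when n+n' is odd (it need not vanish on (0, π)).
  u² squared terms: (-3)²·∫cos(5x)² dx = 9·π/2 = 9*π/2;  (4)²·∫sin(x)² dx = 16·π/2 = 8*π.
  u² cross terms: 2·(-3)·(4)·∫cos(5x)·sin(x) dx = -24·(0) = 0.
  So ∫_0^π u² dx = 9*π/2 + 8*π + 0 = 25*π/2.
  (u')² squared terms: (4)²·∫cos(x)² dx = 16·π/2 = 8*π;  (15)²·∫sin(5x)² dx = 225·π/2 = 225*π/2.
  (u')² cross terms: 2·(4)·(15)·∫cos(x)·sin(5x) dx = 120·(0) = 0.
  So ∫_0^π (u')² dx = 8*π + 225*π/2 + 0 = 241*π/2.
||u||_{H^1}^2 = (25*π/2) + (241*π/2) = 133*π.


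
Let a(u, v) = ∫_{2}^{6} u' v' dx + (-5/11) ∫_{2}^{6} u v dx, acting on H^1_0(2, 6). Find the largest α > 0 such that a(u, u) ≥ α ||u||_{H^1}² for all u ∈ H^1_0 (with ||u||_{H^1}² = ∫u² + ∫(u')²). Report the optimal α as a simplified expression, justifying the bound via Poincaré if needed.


α = (-80/11 + π^2)/(π^2 + 16)

Coercivity of a(·,·) on H^1_0(2, 6) means a(u, u) ≥ α ||u||_{H^1}² for every u ∈ H^1_0.
The interval has length L = 4, and Poincaré/coercivity depend only on L. Here a(u, u) = ∫(u')² + (-5/11)·∫u².
Here c = -5/11 < 0 with |c| < (π/L)² = π^2/16, so coercivity still holds. The condition a(u,u) ≥ α||u||_{H^1}² reads (1−α)∫(u')² ≥ (α−c)∫u². Any admissible α is ≤ 1 (rapidly oscillating u have ∫u²/∫(u')² → 0), and α = 1 would force 0 ≥ (1−c)∫u², impossible since c < 1; so 1−α > 0. By the sharp Poincaré inequality on H^1_0 of an interval of length L, ∫(u')² ≥ (π/L)²∫u² with equality for the first sine mode sin(π(x−x₀)/L) (x₀ the left endpoint), so the inequality holds for all u iff (1−α)(π/L)² ≥ α − c, i.e. α ≤ ((π/L)² + c)/((π/L)² + 1) = (1 + c(L/π)²)/(1 + (L/π)²). (Direct route, valid since c ≤ 0: Poincaré gives c∫u² ≥ c(L/π)²∫(u')², so a(u,u) ≥ (1 + c(L/π)²)∫(u')², while ||u||_{H^1}² ≤ (1 + (L/π)²)∫(u')²; dividing yields the same α.) With (π/L)² = π^2/16 and c = -5/11, the largest admissible constant is α = ((π/L)² + c)/((π/L)² + 1).
Simplifying, α = (-80/11 + π^2)/(π^2 + 16).


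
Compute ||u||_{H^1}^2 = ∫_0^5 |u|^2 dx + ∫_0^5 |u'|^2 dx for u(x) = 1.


||u||_{H^1}^2 = 5

The H^1 norm (squared) on an interval (0, L) is
  ||u||_{H^1}^2 = ∫_0^L u(x)^2 dx + ∫_0^L u'(x)^2 dx.
Compute u'(x) = 0.
Then u(x)^2 = 1 and u'(x)^2 = 0.
Integrate each monomial from 0 to 5 using ∫_0^5 c·x^n dx = c·5^(n+1)/(n+1):
  ∫_0^5 u(x)^2 dx = ∫_0^5 (1) dx. Term by term:
    ∫_0^5 1 dx = 5.
  ∫_0^5 u'(x)^2 dx = ∫_0^5 (0) dx. Term by term:
    ∫_0^5 0 dx = 0.
Adding: ||u||_{H^1}^2 = 5 + 0 = 5.


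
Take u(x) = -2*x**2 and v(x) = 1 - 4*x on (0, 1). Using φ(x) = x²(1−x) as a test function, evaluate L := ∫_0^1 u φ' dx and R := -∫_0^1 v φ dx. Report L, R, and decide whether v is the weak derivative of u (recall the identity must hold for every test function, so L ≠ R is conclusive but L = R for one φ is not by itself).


LHS = 1/5, RHS = 7/60. No, v is not the weak derivative of u.

u(x) = -2*x**2, classical derivative u'(x) = -4*x.
φ(x) = x²(1−x), so φ'(x) = x*(2 - 3*x).
Note φ(0) = φ(1) = 0, so the boundary term u·φ vanishes.
LHS = ∫_0^1 u(x) φ'(x) dx = ∫_0^1 (6*x^4 - 4*x^3) dx. Term by term:
  ∫_0^1 6*x^4 dx = 6/5;  ∫_0^1 -4*x^3 dx = -1.
Sum: 6/5 − 1 = 1/5.
So LHS = 1/5.
∫_0^1 v(x) φ(x) dx = ∫_0^1 (4*x^4 - 5*x^3 + x^2) dx. Term by term:
  ∫_0^1 4*x^4 dx = 4/5;  ∫_0^1 -5*x^3 dx = -5/4;  ∫_0^1 x^2 dx = 1/3.
Sum: 4/5 − 5/4 + 1/3 = -7/60.
So RHS = -∫_0^1 v(x) φ(x) dx = 7/60.
LHS − RHS = 1/12 ≠ 0, so the identity fails.
(For a valid weak derivative the identity must hold for EVERY test function, in particular this one. The failure shows v is NOT the weak derivative of u.)
Correct weak derivative would be u'(x) = -4*x.


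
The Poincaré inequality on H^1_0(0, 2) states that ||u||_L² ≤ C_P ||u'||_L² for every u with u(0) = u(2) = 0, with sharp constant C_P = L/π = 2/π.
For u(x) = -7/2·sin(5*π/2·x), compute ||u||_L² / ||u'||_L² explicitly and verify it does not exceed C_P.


||u||_L² / ||u'||_L² = 2/(5*π) < C_P = 2/π.

u(x) = -7/2·sin(5*π/2·x), so u'(x) = -35*π*cos(5*π*x/2)/4.
Writing u(x) = A·sin(kπx/L) with A = -7/2 and k = 5, use ∫_0^L sin²(kπx/L) dx = L/2 and ∫_0^L cos²(kπx/L) dx = L/2.
u² = 49/4·sin²(5*π/2·x) and (u')² = 1225*π^2/16·cos²(5*π/2·x), and each of sin², cos² integrates to L/2 = 1 over (0, 2).
∫_0^2 u² dx = 49/4, so ||u||_L² = 7/2.
∫_0^2 (u')² dx = 1225*π^2/16, so ||u'||_L² = 35*π/4.
Ratio ||u||_L² / ||u'||_L² = 2/(5*π).
Sharp Poincaré constant on H^1_0(0, 2) is C_P = L/π = 2/π, achieved by sin(π/2·x).
This is the k = 5 harmonic; the ratio L/(kπ) is strictly less than C_P = L/π, consistent with the sharp inequality ||u||_L² ≤ C_P ||u'||_L².


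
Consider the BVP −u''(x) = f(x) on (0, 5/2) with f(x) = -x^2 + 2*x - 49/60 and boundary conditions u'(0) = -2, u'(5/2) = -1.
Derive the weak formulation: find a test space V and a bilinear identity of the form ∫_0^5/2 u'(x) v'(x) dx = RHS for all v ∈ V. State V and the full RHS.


V = H^1(0, 5/2) (v unrestricted at boundary; u is determined up to an additive constant); weak form: ∫_0^5/2 u'v' dx = ∫_0^5/2 (-x^2 + 2*x - 49/60) v dx − v(5/2) + 2·v(0) for all v ∈ V.

Multiply both sides by a test function v and integrate from 0 to 5/2:
  ∫_0^5/2 −u''(x) v(x) dx = ∫_0^5/2 f(x) v(x) dx.
Integrate the LHS by parts once:
  ∫_0^5/2 −u'' v dx = −[u'(x) v(x)]_0^5/2 + ∫_0^5/2 u'(x) v'(x) dx.
Thus ∫_0^5/2 u'(x) v'(x) dx = ∫_0^5/2 f(x) v(x) dx + [u'(x) v(x)]_0^5/2.
Choose V so that boundary terms are either known or forced to vanish.
u has inhomogeneous Neumann u'(0) = -2, u'(5/2) = -1. [u' v]_0^5/2 = (-1)·v(5/2) − (-2)·v(0) = − v(5/2) + 2·v(0). Take V = H^1(0, 5/2); boundary term becomes part of RHS.
Weak formulation: find u (satisfying any essential BC) such that ∫_0^5/2 u'(x) v'(x) dx = ∫_0^5/2 f v dx − v(5/2) + 2·v(0) for all v ∈ V (Neumann data are natural BCs: they enter the RHS as boundary terms).
Substituting f(x) = -x^2 + 2*x - 49/60, the right-hand side is ∫_0^5/2 (-x^2 + 2*x - 49/60) v dx − v(5/2) + 2·v(0).
Compatibility check (pure Neumann): taking v ≡ 1 ∈ V gives 0 = ∫_0^5/2 f dx + (-1) − (-2), i.e. ∫_0^5/2 f dx must equal u'(0) − u'(5/2) = -1. Indeed ∫_0^5/2 (-x^2 + 2*x - 49/60) dx = -1, so the data are compatible. The solution is then unique only up to an additive constant (fix it e.g. by requiring ∫_0^5/2 u dx = 0).


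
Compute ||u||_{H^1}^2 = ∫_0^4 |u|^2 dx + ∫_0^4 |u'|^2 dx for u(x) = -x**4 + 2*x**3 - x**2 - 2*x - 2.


||u||_{H^1}^2 = 7640288/315

The H^1 norm (squared) on an interval (0, L) is
  ||u||_{H^1}^2 = ∫_0^L u(x)^2 dx + ∫_0^L u'(x)^2 dx.
Compute u'(x) = -4*x**3 + 6*x**2 - 2*x - 2.
Then u(x)^2 = x**8 - 4*x**7 + 6*x**6 - 3*x**4 - 4*x**3 + 8*x**2 + 8*x + 4 and u'(x)^2 = 16*x**6 - 48*x**5 + 52*x**4 - 8*x**3 - 20*x**2 + 8*x + 4.
Integrate each monomial from 0 to 4 using ∫_0^4 c·x^n dx = c·4^(n+1)/(n+1):
  ∫_0^4 u(x)^2 dx = ∫_0^4 (x^8 - 4*x^7 + 6*x^6 - 3*x^4 - 4*x^3 + 8*x^2 + 8*x + 4) dx. Term by term:
    ∫_0^4 x^8 dx = 262144/9;  ∫_0^4 -4*x^7 dx = -32768;  ∫_0^4 6*x^6 dx = 98304/7;
    ∫_0^4 -3*x^4 dx = -3072/5;  ∫_0^4 -4*x^3 dx = -256;  ∫_0^4 8*x^2 dx = 512/3;
    ∫_0^4 8*x dx = 64;  ∫_0^4 4 dx = 16.
  Sum: 262144/9 − 32768 + 98304/7 − 3072/5 − 256 + 512/3 + 64 + 16 = 3081584/315.
  ∫_0^4 u'(x)^2 dx = ∫_0^4 (16*x^6 - 48*x^5 + 52*x^4 - 8*x^3 - 20*x^2 + 8*x + 4) dx. Term by term:
    ∫_0^4 16*x^6 dx = 262144/7;  ∫_0^4 -48*x^5 dx = -32768;  ∫_0^4 52*x^4 dx = 53248/5;
    ∫_0^4 -8*x^3 dx = -512;  ∫_0^4 -20*x^2 dx = -1280/3;  ∫_0^4 8*x dx = 64;
    ∫_0^4 4 dx = 16.
  Sum: 262144/7 − 32768 + 53248/5 − 512 − 1280/3 + 64 + 16 = 1519568/105.
Adding: ||u||_{H^1}^2 = 3081584/315 + 1519568/105 = 7640288/315.


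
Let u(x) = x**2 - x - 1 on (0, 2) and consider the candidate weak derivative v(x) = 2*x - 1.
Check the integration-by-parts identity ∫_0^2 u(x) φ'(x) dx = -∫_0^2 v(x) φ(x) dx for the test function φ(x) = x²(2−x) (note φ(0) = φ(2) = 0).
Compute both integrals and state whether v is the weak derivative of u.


LHS = -28/15, RHS = -28/15. Yes, v = u' weakly.

u(x) = x**2 - x - 1, classical derivative u'(x) = 2*x - 1.
φ(x) = x²(2−x), so φ'(x) = x*(4 - 3*x).
Note φ(0) = φ(2) = 0, so the boundary term u·φ vanishes.
LHS = ∫_0^2 u(x) φ'(x) dx = ∫_0^2 (-3*x^4 + 7*x^3 - x^2 - 4*x) dx. Term by term:
  ∫_0^2 -3*x^4 dx = -96/5;  ∫_0^2 7*x^3 dx = 28;  ∫_0^2 -x^2 dx = -8/3;
  ∫_0^2 -4*x dx = -8.
Sum: -96/5 + 28 − 8/3 − 8 = -28/15.
So LHS = -28/15.
∫_0^2 v(x) φ(x) dx = ∫_0^2 (-2*x^4 + 5*x^3 - 2*x^2) dx. Term by term:
  ∫_0^2 -2*x^4 dx = -64/5;  ∫_0^2 5*x^3 dx = 20;  ∫_0^2 -2*x^2 dx = -16/3.
Sum: -64/5 + 20 − 16/3 = 28/15.
So RHS = -∫_0^2 v(x) φ(x) dx = -28/15.
LHS = RHS, so the identity holds for this test φ.
Moreover u is smooth here and v(x) = u'(x) = 2*x - 1 pointwise, so the identity holds for every test function. Hence v is the weak derivative of u.


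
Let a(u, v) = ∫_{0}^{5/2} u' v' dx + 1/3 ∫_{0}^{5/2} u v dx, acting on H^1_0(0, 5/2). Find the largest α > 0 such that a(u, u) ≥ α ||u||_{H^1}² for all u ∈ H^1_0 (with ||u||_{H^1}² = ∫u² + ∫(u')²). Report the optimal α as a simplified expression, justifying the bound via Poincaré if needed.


α = (25 + 12*π^2)/(3*(25 + 4*π^2))

Coercivity of a(·,·) on H^1_0(0, 5/2) means a(u, u) ≥ α ||u||_{H^1}² for every u ∈ H^1_0.
The interval has length L = 5/2, and Poincaré/coercivity depend only on L. Here a(u, u) = ∫(u')² + (1/3)·∫u².
Here 0 < c = 1/3 < 1. The condition a(u,u) ≥ α||u||_{H^1}² reads (1−α)∫(u')² ≥ (α−c)∫u². Any admissible α is ≤ 1 (rapidly oscillating u have ∫u²/∫(u')² → 0), and α = 1 would force 0 ≥ (1−c)∫u², impossible since c < 1; so 1−α > 0. By the sharp Poincaré inequality on H^1_0 of an interval of length L, ∫(u')² ≥ (π/L)²∫u² with equality for the first sine mode sin(π(x−x₀)/L) (x₀ the left endpoint), so the inequality holds for all u iff (1−α)(π/L)² ≥ α − c, i.e. α ≤ ((π/L)² + c)/((π/L)² + 1) = (1 + c(L/π)²)/(1 + (L/π)²). With (π/L)² = 4*π^2/25 and c = 1/3, the largest admissible constant is α = ((π/L)² + c)/((π/L)² + 1).
Simplifying, α = (25 + 12*π^2)/(3*(25 + 4*π^2)).


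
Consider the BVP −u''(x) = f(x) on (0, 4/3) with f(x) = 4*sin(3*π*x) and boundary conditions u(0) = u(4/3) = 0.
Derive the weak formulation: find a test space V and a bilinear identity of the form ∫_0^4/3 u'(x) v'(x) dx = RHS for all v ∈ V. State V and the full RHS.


V = H^1_0(0, 4/3) (so v(0) = v(4/3) = 0); weak form: ∫_0^4/3 u'v' dx = ∫_0^4/3 (4*sin(3*π*x)) v dx for all v ∈ V.

Multiply both sides by a test function v and integrate from 0 to 4/3:
  ∫_0^4/3 −u''(x) v(x) dx = ∫_0^4/3 f(x) v(x) dx.
Integrate the LHS by parts once:
  ∫_0^4/3 −u'' v dx = −[u'(x) v(x)]_0^4/3 + ∫_0^4/3 u'(x) v'(x) dx.
Thus ∫_0^4/3 u'(x) v'(x) dx = ∫_0^4/3 f(x) v(x) dx + [u'(x) v(x)]_0^4/3.
Choose V so that boundary terms are either known or forced to vanish.
u is Dirichlet: u(0) = u(4/3) = 0. Let V = H^1_0(0, 4/3); then v(0) = v(4/3) = 0, and [u' v]_0^4/3 = 0.
Weak formulation: find u (satisfying any essential BC) such that ∫_0^4/3 u'(x) v'(x) dx = ∫_0^4/3 f v dx for all v ∈ V.
Substituting f(x) = 4*sin(3*π*x), the right-hand side is ∫_0^4/3 (4*sin(3*π*x)) v dx.


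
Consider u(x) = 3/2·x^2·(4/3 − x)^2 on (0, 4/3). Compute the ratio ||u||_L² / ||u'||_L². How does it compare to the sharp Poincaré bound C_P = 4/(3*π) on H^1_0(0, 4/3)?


||u||_L² / ||u'||_L² = 2*sqrt(3)/9 < C_P = 4/(3*π).

u(x) = 3/2·x^2·(4/3 − x)^2, so u'(x) = 2*x*(3*x - 4)*(3*x - 2)/3.
u(x) = 3/2·x^2·(4/3 − x)^2 vanishes at x = 0 and x = 4/3, so u ∈ H^1_0(0, 4/3). Differentiate via the product rule and integrate the resulting polynomials term by term.
  ∫_0^4/3 u² dx = ∫_0^4/3 (9*x^8/4 - 12*x^7 + 24*x^6 - 64*x^5/3 + 64*x^4/9) dx. Term by term:
    ∫_0^4/3 9*x^8/4 dx = 65536/19683;  ∫_0^4/3 -12*x^7 dx = -32768/2187;  ∫_0^4/3 24*x^6 dx = 131072/5103;
    ∫_0^4/3 -64*x^5/3 dx = -131072/6561;  ∫_0^4/3 64*x^4/9 dx = 65536/10935.
  Sum: 65536/19683 − 32768/2187 + 131072/5103 − 131072/6561 + 65536/10935 = 32768/688905.
  ∫_0^4/3 (u')² dx = ∫_0^4/3 (36*x^6 - 144*x^5 + 208*x^4 - 128*x^3 + 256*x^2/9) dx. Term by term:
    ∫_0^4/3 36*x^6 dx = 65536/1701;  ∫_0^4/3 -144*x^5 dx = -32768/243;  ∫_0^4/3 208*x^4 dx = 212992/1215;
    ∫_0^4/3 -128*x^3 dx = -8192/81;  ∫_0^4/3 256*x^2/9 dx = 16384/729.
  Sum: 65536/1701 − 32768/243 + 212992/1215 − 8192/81 + 16384/729 = 8192/25515.
∫_0^4/3 u² dx = 32768/688905, so ||u||_L² = 128*sqrt(210)/8505.
∫_0^4/3 (u')² dx = 8192/25515, so ||u'||_L² = 64*sqrt(70)/945.
Ratio ||u||_L² / ||u'||_L² = 2*sqrt(3)/9.
Sharp Poincaré constant on H^1_0(0, 4/3) is C_P = L/π = 4/(3*π), achieved by sin(3*π/4·x).
A polynomial bump cannot attain the sharp Poincaré constant (only the first sine eigenfunction does), so the ratio is strictly less than C_P, consistent with ||u||_L² ≤ C_P ||u'||_L².
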